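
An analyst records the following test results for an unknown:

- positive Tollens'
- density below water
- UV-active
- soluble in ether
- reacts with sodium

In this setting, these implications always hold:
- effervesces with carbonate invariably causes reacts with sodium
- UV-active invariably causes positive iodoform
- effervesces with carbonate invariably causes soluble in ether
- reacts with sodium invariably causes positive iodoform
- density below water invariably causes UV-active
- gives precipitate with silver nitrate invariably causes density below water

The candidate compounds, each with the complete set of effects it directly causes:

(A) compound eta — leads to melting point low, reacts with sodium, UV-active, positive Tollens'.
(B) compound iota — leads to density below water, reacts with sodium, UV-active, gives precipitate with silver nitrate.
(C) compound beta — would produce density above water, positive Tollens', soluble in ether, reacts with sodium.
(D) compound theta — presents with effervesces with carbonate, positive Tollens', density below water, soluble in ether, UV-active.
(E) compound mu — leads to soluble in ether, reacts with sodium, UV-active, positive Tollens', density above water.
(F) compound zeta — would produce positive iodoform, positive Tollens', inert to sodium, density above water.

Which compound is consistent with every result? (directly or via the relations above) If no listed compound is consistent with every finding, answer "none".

D

Per-candidate check:
(A) compound eta — does not account for density below water, soluble in ether
(B) compound iota — positive Tollens' miss; density below water match; UV-active match; soluble in ether miss; reacts with sodium match
(C) compound beta — fails on density below water, UV-active (predicts density above water, not density below water)
(D) compound theta — positive Tollens' match; density below water match; UV-active match; soluble in ether match; reacts with sodium match (via effervesces with carbonate → reacts with sodium)
(E) compound mu — positive Tollens' match; density below water miss; UV-active match; soluble in ether match; reacts with sodium match
(F) compound zeta — fails on density below water, UV-active, soluble in ether, reacts with sodium (predicts density above water, not density below water; predicts inert to sodium, not reacts with sodium)
(D) alone accounts for all the evidence.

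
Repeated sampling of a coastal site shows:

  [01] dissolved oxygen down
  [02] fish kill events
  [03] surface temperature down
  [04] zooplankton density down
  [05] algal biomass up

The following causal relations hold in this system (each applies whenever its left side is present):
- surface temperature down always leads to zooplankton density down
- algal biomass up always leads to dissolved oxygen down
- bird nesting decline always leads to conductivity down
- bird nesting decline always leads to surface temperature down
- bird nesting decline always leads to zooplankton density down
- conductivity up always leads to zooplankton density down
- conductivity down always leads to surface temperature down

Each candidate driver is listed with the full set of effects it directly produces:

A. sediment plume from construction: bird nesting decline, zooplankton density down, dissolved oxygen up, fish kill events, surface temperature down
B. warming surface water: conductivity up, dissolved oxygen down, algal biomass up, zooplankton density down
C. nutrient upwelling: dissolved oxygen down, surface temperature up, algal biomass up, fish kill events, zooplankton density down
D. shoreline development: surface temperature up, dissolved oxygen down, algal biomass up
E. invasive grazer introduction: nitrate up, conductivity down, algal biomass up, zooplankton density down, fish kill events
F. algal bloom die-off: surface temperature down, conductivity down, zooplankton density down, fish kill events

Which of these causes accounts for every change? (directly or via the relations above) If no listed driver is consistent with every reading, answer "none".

E

For each candidate, compare predicted effects to what was observed:
(A) sediment plume from construction — fails on dissolved oxygen down, algal biomass up (predicts dissolved oxygen up, not dissolved oxygen down)
(B) warming surface water — does not account for fish kill events, surface temperature down
(C) nutrient upwelling — fails on surface temperature down (predicts surface temperature up, not surface temperature down)
(D) shoreline development — dissolved oxygen down ✓; fish kill events ✗; surface temperature down ✗; zooplankton density down ✗; algal biomass up ✓
(E) invasive grazer introduction — accounts for every observation (dissolved oxygen down via algal biomass up → dissolved oxygen down)
(F) algal bloom die-off — does not account for dissolved oxygen down, algal biomass up
(E) alone accounts for all the evidence.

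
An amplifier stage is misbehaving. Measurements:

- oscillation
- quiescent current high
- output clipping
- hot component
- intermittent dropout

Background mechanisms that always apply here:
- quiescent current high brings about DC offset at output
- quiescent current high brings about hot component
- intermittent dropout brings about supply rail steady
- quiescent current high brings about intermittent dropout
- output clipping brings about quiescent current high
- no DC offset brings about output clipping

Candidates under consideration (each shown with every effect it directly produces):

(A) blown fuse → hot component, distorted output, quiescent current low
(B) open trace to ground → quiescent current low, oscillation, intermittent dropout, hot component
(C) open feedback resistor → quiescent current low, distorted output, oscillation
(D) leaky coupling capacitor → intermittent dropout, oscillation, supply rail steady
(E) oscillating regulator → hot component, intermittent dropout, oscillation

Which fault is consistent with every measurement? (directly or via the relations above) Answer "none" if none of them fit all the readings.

none

Checking each candidate against the observations:
(A) blown fuse — fails on oscillation, quiescent current high, output clipping, intermittent dropout (predicts quiescent current low, not quiescent current high)
(B) open trace to ground — fails on quiescent current high, output clipping (predicts quiescent current low, not quiescent current high)
(C) open feedback resistor — oscillation ✓; quiescent current high ✗; output clipping ✗; hot component ✗; intermittent dropout ✗
(D) leaky coupling capacitor — does not account for quiescent current high, output clipping, hot component
(E) oscillating regulator — oscillation ✓; quiescent current high ✗; output clipping ✗; hot component ✓; intermittent dropout ✓
Every candidate fails on at least one observation.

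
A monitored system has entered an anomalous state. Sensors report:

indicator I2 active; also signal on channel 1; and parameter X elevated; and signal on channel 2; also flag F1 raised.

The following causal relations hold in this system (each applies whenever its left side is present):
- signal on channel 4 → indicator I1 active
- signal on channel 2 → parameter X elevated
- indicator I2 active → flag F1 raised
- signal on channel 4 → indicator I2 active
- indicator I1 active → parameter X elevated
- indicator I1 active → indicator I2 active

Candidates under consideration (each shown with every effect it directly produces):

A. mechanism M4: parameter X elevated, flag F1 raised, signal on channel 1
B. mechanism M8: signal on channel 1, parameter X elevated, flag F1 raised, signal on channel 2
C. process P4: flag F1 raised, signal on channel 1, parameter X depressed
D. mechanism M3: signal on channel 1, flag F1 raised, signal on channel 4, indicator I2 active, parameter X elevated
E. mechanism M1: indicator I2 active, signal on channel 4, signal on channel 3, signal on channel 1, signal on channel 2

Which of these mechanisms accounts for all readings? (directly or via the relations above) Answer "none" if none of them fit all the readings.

Checking each candidate against the observations:
(A) mechanism M4 — does not account for indicator I2 active, signal on channel 2
(B) mechanism M8 — indicator I2 active ✗; signal on channel 1 ✓; parameter X elevated ✓; signal on channel 2 ✓; flag F1 raised ✓
(C) process P4 — fails on indicator I2 active, parameter X elevated, signal on channel 2 (predicts parameter X depressed, not parameter X elevated)
(D) mechanism M3 — indicator I2 active ✓; signal on channel 1 ✓; parameter X elevated ✓; signal on channel 2 ✗; flag F1 raised ✓
(E) mechanism M1 — accounts for every observation (parameter X elevated via signal on channel 2 → parameter X elevated)
(E) is the only candidate with no mismatches.

E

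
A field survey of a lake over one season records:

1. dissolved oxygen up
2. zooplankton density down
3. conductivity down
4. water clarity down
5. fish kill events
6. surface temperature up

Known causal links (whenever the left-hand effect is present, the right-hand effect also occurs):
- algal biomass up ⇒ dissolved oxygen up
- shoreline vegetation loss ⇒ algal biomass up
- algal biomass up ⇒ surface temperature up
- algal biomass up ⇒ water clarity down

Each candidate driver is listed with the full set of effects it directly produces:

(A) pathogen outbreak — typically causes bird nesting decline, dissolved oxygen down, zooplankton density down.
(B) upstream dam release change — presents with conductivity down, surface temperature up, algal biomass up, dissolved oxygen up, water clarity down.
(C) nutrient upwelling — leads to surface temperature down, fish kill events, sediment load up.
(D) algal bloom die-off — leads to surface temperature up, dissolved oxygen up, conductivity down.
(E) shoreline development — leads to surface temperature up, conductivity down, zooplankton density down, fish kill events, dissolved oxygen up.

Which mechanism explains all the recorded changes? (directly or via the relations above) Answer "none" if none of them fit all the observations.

Checking each candidate against the observations:
(A) pathogen outbreak — fails on dissolved oxygen up, conductivity down, water clarity down, fish kill events, surface temperature up (predicts dissolved oxygen down, not dissolved oxygen up)
(B) upstream dam release change — dissolved oxygen up ✓; zooplankton density down ✗; conductivity down ✓; water clarity down ✓; fish kill events ✗; surface temperature up ✓
(C) nutrient upwelling — dissolved oxygen up ✗; zooplankton density down ✗; conductivity down ✗; water clarity down ✗; fish kill events ✓; surface temperature up ✗
(D) algal bloom die-off — dissolved oxygen up ✓; zooplankton density down ✗; conductivity down ✓; water clarity down ✗; fish kill events ✗; surface temperature up ✓
(E) shoreline development — does not account for water clarity down
No candidate is consistent with all observations.

none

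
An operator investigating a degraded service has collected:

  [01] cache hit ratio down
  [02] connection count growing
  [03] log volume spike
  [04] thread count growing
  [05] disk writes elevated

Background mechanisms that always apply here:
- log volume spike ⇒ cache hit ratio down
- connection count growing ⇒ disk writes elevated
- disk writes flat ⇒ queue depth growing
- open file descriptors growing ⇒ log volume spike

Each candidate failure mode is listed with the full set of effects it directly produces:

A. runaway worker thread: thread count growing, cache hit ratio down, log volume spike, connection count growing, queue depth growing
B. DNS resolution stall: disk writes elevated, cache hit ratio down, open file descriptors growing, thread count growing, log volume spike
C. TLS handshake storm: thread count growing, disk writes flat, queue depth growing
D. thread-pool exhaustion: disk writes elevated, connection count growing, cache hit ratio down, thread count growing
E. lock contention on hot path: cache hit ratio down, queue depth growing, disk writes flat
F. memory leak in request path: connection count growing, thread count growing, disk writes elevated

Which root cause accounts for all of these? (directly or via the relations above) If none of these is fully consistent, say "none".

A

Per-candidate check:
(A) runaway worker thread — accounts for every observation (disk writes elevated via connection count growing → disk writes elevated)
(B) DNS resolution stall — cache hit ratio down ✓; connection count growing ✗; log volume spike ✓; thread count growing ✓; disk writes elevated ✓
(C) TLS handshake storm — fails on cache hit ratio down, connection count growing, log volume spike, disk writes elevated (predicts disk writes flat, not disk writes elevated)
(D) thread-pool exhaustion — does not account for log volume spike
(E) lock contention on hot path — cache hit ratio down ✓; connection count growing ✗; log volume spike ✗; thread count growing ✗; disk writes elevated ✗
(F) memory leak in request path — cache hit ratio down ✗; connection count growing ✓; log volume spike ✗; thread count growing ✓; disk writes elevated ✓
(A) alone accounts for all the evidence.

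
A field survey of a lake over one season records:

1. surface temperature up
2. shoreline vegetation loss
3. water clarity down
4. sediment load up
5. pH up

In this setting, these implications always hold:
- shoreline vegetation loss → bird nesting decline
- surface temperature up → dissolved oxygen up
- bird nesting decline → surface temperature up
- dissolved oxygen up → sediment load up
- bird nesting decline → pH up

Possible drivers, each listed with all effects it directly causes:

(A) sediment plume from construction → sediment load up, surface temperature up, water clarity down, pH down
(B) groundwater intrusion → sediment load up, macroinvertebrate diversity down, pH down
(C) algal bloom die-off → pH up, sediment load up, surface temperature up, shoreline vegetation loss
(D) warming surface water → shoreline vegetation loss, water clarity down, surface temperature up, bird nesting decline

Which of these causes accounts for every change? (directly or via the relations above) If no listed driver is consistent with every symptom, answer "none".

Per-candidate check:
(A) sediment plume from construction — surface temperature up match; shoreline vegetation loss miss; water clarity down match; sediment load up match; pH up miss
(B) groundwater intrusion — surface temperature up miss; shoreline vegetation loss miss; water clarity down miss; sediment load up match; pH up miss
(C) algal bloom die-off — does not account for water clarity down
(D) warming surface water — accounts for every observation (sediment load up through surface temperature up → dissolved oxygen up → sediment load up)
(D) alone accounts for all the evidence.

D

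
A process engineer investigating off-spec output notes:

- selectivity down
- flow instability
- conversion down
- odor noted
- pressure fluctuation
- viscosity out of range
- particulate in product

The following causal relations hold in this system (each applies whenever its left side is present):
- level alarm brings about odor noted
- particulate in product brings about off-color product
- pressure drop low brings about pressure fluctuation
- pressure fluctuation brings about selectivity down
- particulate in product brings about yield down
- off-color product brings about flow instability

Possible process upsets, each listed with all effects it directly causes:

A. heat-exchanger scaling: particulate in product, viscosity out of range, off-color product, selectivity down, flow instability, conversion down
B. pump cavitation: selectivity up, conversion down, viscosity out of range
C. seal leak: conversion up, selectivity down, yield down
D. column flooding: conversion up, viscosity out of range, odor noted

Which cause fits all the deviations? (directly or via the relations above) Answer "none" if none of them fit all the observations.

none

For each candidate, compare predicted effects to what was observed:
(A) heat-exchanger scaling — does not account for odor noted, pressure fluctuation
(B) pump cavitation — fails on selectivity down, flow instability, odor noted, pressure fluctuation, particulate in product (predicts selectivity up, not selectivity down)
(C) seal leak — selectivity down +; flow instability -; conversion down -; odor noted -; pressure fluctuation -; viscosity out of range -; particulate in product -
(D) column flooding — fails on selectivity down, flow instability, conversion down, pressure fluctuation, particulate in product (predicts conversion up, not conversion down)
Every candidate fails on at least one observation.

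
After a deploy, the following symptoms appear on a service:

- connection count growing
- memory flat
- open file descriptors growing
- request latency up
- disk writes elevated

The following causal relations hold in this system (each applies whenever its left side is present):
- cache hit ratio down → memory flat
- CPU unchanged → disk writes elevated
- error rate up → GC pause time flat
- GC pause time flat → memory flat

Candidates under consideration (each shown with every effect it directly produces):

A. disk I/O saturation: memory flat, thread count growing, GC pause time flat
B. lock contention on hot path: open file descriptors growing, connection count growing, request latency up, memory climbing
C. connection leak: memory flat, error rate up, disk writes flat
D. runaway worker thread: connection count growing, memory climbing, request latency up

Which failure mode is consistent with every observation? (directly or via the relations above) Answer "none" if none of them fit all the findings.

none

Testing each hypothesis:
(A) disk I/O saturation — does not account for connection count growing, open file descriptors growing, request latency up, disk writes elevated
(B) lock contention on hot path — connection count growing +; memory flat -; open file descriptors growing +; request latency up +; disk writes elevated -
(C) connection leak — connection count growing -; memory flat +; open file descriptors growing -; request latency up -; disk writes elevated -
(D) runaway worker thread — fails on memory flat, open file descriptors growing, disk writes elevated (predicts memory climbing, not memory flat)
No candidate is consistent with all observations.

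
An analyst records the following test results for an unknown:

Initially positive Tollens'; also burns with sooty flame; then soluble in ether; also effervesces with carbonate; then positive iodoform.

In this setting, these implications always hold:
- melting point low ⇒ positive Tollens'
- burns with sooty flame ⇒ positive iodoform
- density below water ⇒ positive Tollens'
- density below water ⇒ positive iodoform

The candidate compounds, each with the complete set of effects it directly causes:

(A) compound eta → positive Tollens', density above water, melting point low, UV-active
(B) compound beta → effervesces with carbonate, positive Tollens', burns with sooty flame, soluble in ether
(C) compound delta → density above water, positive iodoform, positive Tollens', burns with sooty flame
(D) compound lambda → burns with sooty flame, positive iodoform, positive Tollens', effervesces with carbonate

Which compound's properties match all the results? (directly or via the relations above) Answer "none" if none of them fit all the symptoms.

Checking each candidate against the observations:
(A) compound eta — positive Tollens' match; burns with sooty flame miss; soluble in ether miss; effervesces with carbonate miss; positive iodoform miss
(B) compound beta — accounts for every observation (positive iodoform by burns with sooty flame → positive iodoform)
(C) compound delta — does not account for soluble in ether, effervesces with carbonate
(D) compound lambda — does not account for soluble in ether
Only (B) is consistent with every observation.

B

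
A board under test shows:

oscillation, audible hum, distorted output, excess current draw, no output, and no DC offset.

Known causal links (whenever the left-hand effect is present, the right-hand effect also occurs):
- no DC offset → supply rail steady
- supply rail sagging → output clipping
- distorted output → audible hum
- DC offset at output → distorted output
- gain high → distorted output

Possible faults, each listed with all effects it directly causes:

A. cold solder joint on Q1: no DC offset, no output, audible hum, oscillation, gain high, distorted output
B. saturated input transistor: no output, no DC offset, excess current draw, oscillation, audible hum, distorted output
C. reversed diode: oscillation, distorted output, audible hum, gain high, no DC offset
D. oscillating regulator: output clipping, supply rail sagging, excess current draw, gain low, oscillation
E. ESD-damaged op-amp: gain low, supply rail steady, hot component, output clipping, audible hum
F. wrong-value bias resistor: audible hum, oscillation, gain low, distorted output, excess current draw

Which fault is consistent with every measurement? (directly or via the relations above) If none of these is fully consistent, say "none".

B

Checking each candidate against the observations:
(A) cold solder joint on Q1 — oscillation match; audible hum match; distorted output match; excess current draw miss; no output match; no DC offset match
(B) saturated input transistor — accounts for every observation
(C) reversed diode — does not account for excess current draw, no output
(D) oscillating regulator — oscillation match; audible hum miss; distorted output miss; excess current draw match; no output miss; no DC offset miss
(E) ESD-damaged op-amp — does not account for oscillation, distorted output, excess current draw, no output, no DC offset
(F) wrong-value bias resistor — does not account for no output, no DC offset
(B) is the only candidate with no mismatches.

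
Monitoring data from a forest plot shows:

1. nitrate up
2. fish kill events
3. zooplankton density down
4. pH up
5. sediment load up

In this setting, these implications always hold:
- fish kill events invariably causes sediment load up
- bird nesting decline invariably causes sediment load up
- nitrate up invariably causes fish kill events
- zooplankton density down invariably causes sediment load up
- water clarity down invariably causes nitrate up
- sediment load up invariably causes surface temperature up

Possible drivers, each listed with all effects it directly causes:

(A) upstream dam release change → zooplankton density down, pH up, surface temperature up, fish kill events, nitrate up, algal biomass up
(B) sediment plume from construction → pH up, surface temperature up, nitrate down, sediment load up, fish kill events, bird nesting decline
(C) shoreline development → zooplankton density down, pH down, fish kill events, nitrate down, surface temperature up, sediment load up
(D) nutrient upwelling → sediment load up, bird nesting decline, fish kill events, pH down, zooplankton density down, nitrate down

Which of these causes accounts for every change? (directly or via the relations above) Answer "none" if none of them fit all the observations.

Per-candidate check:
(A) upstream dam release change — nitrate up yes; fish kill events yes; zooplankton density down yes; pH up yes; sediment load up yes (through zooplankton density down → sediment load up)
(B) sediment plume from construction — fails on nitrate up, zooplankton density down (predicts nitrate down, not nitrate up)
(C) shoreline development — fails on nitrate up, pH up (predicts nitrate down, not nitrate up; predicts pH down, not pH up)
(D) nutrient upwelling — nitrate up NO; fish kill events yes; zooplankton density down yes; pH up NO; sediment load up yes
Only (A) is consistent with every observation.

A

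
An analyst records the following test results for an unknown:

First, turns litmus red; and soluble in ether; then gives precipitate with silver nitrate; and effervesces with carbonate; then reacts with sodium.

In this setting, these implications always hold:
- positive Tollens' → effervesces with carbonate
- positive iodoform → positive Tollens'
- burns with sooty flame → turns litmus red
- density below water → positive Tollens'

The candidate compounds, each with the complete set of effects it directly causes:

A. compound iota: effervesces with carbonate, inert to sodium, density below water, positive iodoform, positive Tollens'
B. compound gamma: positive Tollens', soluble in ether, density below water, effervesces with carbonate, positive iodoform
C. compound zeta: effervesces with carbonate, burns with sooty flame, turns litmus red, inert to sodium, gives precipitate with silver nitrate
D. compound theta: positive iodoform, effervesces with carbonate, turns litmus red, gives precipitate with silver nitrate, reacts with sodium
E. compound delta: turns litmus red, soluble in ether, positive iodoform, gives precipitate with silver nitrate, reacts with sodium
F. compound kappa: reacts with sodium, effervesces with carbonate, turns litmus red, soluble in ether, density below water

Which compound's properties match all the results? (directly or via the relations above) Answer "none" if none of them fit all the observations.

Per-candidate check:
(A) compound iota — fails on turns litmus red, soluble in ether, gives precipitate with silver nitrate, reacts with sodium (predicts inert to sodium, not reacts with sodium)
(B) compound gamma — turns litmus red ✗; soluble in ether ✓; gives precipitate with silver nitrate ✗; effervesces with carbonate ✓; reacts with sodium ✗
(C) compound zeta — turns litmus red ✓; soluble in ether ✗; gives precipitate with silver nitrate ✓; effervesces with carbonate ✓; reacts with sodium ✗
(D) compound theta — turns litmus red ✓; soluble in ether ✗; gives precipitate with silver nitrate ✓; effervesces with carbonate ✓; reacts with sodium ✓
(E) compound delta — turns litmus red ✓; soluble in ether ✓; gives precipitate with silver nitrate ✓; effervesces with carbonate ✓ (by positive iodoform → positive Tollens' → effervesces with carbonate); reacts with sodium ✓
(F) compound kappa — turns litmus red ✓; soluble in ether ✓; gives precipitate with silver nitrate ✗; effervesces with carbonate ✓; reacts with sodium ✓
Only (E) is consistent with every observation.

E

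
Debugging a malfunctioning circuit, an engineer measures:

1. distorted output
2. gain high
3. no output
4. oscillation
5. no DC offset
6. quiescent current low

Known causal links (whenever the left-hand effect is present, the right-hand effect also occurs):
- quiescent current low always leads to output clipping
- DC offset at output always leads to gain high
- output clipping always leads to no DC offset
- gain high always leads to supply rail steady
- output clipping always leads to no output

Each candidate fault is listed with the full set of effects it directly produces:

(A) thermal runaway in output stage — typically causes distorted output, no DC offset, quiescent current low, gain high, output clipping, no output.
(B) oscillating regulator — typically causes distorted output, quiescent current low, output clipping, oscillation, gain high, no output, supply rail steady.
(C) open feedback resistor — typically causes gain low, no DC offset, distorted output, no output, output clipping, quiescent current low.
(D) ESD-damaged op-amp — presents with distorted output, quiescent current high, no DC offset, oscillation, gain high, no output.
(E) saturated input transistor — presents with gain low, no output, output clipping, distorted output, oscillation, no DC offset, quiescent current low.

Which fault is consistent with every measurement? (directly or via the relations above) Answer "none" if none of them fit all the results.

B

Per-candidate check:
(A) thermal runaway in output stage — does not account for oscillation
(B) oscillating regulator — accounts for every observation (no DC offset by output clipping → no DC offset)
(C) open feedback resistor — distorted output match; gain high miss; no output match; oscillation miss; no DC offset match; quiescent current low match
(D) ESD-damaged op-amp — distorted output match; gain high match; no output match; oscillation match; no DC offset match; quiescent current low miss
(E) saturated input transistor — distorted output match; gain high miss; no output match; oscillation match; no DC offset match; quiescent current low match
(B) is the only candidate with no mismatches.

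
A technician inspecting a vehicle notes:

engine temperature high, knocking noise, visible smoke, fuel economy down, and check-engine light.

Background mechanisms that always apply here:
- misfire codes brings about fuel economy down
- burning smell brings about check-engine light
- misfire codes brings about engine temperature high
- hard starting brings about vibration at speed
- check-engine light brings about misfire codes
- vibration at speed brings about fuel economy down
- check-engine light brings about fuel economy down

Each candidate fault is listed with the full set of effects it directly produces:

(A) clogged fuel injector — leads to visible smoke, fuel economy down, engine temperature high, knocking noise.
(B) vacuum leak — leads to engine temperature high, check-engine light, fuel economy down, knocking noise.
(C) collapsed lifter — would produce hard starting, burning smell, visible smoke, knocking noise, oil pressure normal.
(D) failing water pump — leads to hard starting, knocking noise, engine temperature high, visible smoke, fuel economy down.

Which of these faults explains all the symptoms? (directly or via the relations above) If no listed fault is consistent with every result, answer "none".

Testing each hypothesis:
(A) clogged fuel injector — engine temperature high match; knocking noise match; visible smoke match; fuel economy down match; check-engine light miss
(B) vacuum leak — does not account for visible smoke
(C) collapsed lifter — engine temperature high match (through burning smell → check-engine light → misfire codes → engine temperature high); knocking noise match; visible smoke match; fuel economy down match (through burning smell → check-engine light → fuel economy down); check-engine light match (through burning smell → check-engine light)
(D) failing water pump — does not account for check-engine light
(C) is the only candidate with no mismatches.

C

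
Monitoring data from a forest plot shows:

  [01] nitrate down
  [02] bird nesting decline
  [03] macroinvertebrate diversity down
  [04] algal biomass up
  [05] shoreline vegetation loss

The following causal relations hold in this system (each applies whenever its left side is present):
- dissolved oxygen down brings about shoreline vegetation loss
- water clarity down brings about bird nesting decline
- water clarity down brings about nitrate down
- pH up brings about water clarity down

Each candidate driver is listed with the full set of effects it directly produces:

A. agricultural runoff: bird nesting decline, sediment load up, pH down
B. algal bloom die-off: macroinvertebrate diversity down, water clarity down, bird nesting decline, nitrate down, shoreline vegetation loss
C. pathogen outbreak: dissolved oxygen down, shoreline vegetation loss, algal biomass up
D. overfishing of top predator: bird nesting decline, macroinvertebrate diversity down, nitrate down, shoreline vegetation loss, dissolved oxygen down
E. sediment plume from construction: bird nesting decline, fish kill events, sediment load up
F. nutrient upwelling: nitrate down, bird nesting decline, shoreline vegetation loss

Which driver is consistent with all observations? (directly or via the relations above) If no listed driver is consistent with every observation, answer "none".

Per-candidate check:
(A) agricultural runoff — nitrate down NO; bird nesting decline yes; macroinvertebrate diversity down NO; algal biomass up NO; shoreline vegetation loss NO
(B) algal bloom die-off — nitrate down yes; bird nesting decline yes; macroinvertebrate diversity down yes; algal biomass up NO; shoreline vegetation loss yes
(C) pathogen outbreak — does not account for nitrate down, bird nesting decline, macroinvertebrate diversity down
(D) overfishing of top predator — nitrate down yes; bird nesting decline yes; macroinvertebrate diversity down yes; algal biomass up NO; shoreline vegetation loss yes
(E) sediment plume from construction — does not account for nitrate down, macroinvertebrate diversity down, algal biomass up, shoreline vegetation loss
(F) nutrient upwelling — does not account for macroinvertebrate diversity down, algal biomass up
None of the listed candidates fits everything.

none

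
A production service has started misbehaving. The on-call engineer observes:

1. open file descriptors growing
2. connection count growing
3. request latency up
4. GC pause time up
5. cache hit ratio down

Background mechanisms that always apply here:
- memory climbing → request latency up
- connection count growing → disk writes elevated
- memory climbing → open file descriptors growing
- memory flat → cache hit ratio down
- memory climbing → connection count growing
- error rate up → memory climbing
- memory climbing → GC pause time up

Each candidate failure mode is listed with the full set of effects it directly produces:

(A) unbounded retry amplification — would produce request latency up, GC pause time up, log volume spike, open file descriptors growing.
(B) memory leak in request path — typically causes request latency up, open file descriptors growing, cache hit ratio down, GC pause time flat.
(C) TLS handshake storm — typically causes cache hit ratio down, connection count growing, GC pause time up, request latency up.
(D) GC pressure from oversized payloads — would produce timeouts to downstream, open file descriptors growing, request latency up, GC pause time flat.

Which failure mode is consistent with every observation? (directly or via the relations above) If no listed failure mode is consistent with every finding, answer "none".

none

For each candidate, compare predicted effects to what was observed:
(A) unbounded retry amplification — does not account for connection count growing, cache hit ratio down
(B) memory leak in request path — fails on connection count growing, GC pause time up (predicts GC pause time flat, not GC pause time up)
(C) TLS handshake storm — does not account for open file descriptors growing
(D) GC pressure from oversized payloads — fails on connection count growing, GC pause time up, cache hit ratio down (predicts GC pause time flat, not GC pause time up)
No candidate is consistent with all observations.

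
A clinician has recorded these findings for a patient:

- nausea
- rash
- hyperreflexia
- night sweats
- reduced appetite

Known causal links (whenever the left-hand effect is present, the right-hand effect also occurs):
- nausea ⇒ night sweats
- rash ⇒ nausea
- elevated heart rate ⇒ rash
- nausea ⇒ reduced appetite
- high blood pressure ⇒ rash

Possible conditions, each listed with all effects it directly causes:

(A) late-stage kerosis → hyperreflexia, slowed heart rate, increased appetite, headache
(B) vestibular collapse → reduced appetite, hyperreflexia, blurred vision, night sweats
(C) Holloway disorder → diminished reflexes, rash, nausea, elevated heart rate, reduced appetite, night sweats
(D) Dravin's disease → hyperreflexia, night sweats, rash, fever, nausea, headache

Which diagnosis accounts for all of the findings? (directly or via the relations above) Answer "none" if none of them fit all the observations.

For each candidate, compare predicted effects to what was observed:
(A) late-stage kerosis — nausea NO; rash NO; hyperreflexia yes; night sweats NO; reduced appetite NO
(B) vestibular collapse — does not account for nausea, rash
(C) Holloway disorder — fails on hyperreflexia (predicts diminished reflexes, not hyperreflexia)
(D) Dravin's disease — nausea yes; rash yes; hyperreflexia yes; night sweats yes; reduced appetite yes (by nausea → reduced appetite)
(D) is the only candidate with no mismatches.

D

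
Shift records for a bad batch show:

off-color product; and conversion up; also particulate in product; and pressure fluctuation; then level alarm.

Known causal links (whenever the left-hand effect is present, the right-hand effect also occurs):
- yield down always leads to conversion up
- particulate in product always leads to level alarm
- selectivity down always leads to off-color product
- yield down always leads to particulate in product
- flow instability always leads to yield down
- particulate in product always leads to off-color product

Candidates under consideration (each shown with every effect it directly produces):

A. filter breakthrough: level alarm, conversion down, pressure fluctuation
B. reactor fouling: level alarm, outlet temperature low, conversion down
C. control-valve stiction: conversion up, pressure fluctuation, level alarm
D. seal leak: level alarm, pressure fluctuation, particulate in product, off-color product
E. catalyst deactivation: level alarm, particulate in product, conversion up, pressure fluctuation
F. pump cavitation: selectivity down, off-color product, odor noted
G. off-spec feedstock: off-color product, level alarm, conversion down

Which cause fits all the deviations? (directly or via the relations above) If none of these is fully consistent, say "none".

Testing each hypothesis:
(A) filter breakthrough — fails on off-color product, conversion up, particulate in product (predicts conversion down, not conversion up)
(B) reactor fouling — fails on off-color product, conversion up, particulate in product, pressure fluctuation (predicts conversion down, not conversion up)
(C) control-valve stiction — off-color product NO; conversion up yes; particulate in product NO; pressure fluctuation yes; level alarm yes
(D) seal leak — does not account for conversion up
(E) catalyst deactivation — off-color product yes (through particulate in product → off-color product); conversion up yes; particulate in product yes; pressure fluctuation yes; level alarm yes
(F) pump cavitation — off-color product yes; conversion up NO; particulate in product NO; pressure fluctuation NO; level alarm NO
(G) off-spec feedstock — fails on conversion up, particulate in product, pressure fluctuation (predicts conversion down, not conversion up)
Only (E) is consistent with every observation.

E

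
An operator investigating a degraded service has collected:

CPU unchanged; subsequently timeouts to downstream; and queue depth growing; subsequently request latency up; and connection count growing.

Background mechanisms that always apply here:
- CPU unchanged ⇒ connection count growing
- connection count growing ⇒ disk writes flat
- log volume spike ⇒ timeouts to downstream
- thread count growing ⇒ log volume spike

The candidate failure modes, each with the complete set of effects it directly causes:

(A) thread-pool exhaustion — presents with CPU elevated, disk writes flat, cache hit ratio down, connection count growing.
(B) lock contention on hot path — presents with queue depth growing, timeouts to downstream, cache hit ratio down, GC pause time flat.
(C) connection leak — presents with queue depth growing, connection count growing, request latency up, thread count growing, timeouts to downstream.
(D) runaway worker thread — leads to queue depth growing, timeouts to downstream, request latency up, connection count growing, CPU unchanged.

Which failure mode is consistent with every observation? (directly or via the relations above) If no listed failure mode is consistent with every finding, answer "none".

Testing each hypothesis:
(A) thread-pool exhaustion — fails on CPU unchanged, timeouts to downstream, queue depth growing, request latency up (predicts CPU elevated, not CPU unchanged)
(B) lock contention on hot path — CPU unchanged miss; timeouts to downstream match; queue depth growing match; request latency up miss; connection count growing miss
(C) connection leak — CPU unchanged miss; timeouts to downstream match; queue depth growing match; request latency up match; connection count growing match
(D) runaway worker thread — accounts for every observation
(D) is the only candidate with no mismatches.

D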